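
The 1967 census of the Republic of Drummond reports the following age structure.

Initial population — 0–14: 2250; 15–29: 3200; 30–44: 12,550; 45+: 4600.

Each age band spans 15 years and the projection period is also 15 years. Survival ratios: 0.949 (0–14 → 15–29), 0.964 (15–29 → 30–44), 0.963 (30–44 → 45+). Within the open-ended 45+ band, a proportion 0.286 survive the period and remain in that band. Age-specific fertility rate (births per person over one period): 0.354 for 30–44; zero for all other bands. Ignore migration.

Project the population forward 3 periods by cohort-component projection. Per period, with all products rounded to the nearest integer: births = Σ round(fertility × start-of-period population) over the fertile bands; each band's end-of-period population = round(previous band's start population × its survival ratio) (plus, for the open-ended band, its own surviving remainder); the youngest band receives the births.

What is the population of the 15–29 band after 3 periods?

1036

— Period 1 —
Births: 12550 × 0.354 = 4443
15–29: 2250 × 0.949 = 2135
30–44: 3200 × 0.964 = 3085
45+: 12550 × 0.963 + 4600 × 0.286 = 12086 + 1316 = 13402
End of period: [4443, 2135, 3085, 13402]
— Period 2 —
Births: 3085 × 0.354 = 1092
15–29: 4443 × 0.949 = 4216
30–44: 2135 × 0.964 = 2058
45+: 3085 × 0.963 + 13402 × 0.286 = 2971 + 3833 = 6804
End of period: [1092, 4216, 2058, 6804]
— Period 3 —
Births: 2058 × 0.354 = 729
15–29: 1092 × 0.949 = 1036
30–44: 4216 × 0.964 = 4064
45+: 2058 × 0.963 + 6804 × 0.286 = 1982 + 1946 = 3928
End of period: [729, 1036, 4064, 3928]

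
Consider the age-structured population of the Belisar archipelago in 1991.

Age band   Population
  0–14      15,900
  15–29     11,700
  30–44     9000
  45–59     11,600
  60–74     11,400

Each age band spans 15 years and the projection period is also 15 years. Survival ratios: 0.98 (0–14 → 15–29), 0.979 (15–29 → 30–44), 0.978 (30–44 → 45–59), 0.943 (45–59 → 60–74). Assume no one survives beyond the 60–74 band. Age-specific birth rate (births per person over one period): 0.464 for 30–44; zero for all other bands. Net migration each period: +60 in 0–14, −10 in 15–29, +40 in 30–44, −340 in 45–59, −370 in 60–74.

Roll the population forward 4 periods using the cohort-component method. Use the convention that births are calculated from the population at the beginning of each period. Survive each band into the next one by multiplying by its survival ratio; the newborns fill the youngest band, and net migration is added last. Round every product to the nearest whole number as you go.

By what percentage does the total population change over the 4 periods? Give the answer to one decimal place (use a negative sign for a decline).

-47.6

Call the groups 1 to 5, youngest first.
— Period 1 —
Births: 9000 × 0.464 = 4176
Group 2: 15900 × 0.98 = 15582
Group 3: 11700 × 0.979 = 11454
Group 4: 9000 × 0.978 = 8802
Group 5: 11600 × 0.943 = 10939
Net migration: Group 1 + 60 → 4236; Group 2 − 10 → 15572; Group 3 + 40 → 11494; Group 4 − 340 → 8462; Group 5 − 370 → 10569
→ [4236, 15572, 11494, 8462, 10569]
— Period 2 —
Births: 11494 × 0.464 = 5333
Group 2: 4236 × 0.98 = 4151
Group 3: 15572 × 0.979 = 15245
Group 4: 11494 × 0.978 = 11241
Group 5: 8462 × 0.943 = 7980
Net migration: Group 1 + 60 → 5393; Group 2 − 10 → 4141; Group 3 + 40 → 15285; Group 4 − 340 → 10901; Group 5 − 370 → 7610
→ [5393, 4141, 15285, 10901, 7610]
— Period 3 —
Births: 15285 × 0.464 = 7092
Group 2: 5393 × 0.98 = 5285
Group 3: 4141 × 0.979 = 4054
Group 4: 15285 × 0.978 = 14949
Group 5: 10901 × 0.943 = 10280
Net migration: Group 1 + 60 → 7152; Group 2 − 10 → 5275; Group 3 + 40 → 4094; Group 4 − 340 → 14609; Group 5 − 370 → 9910
→ [7152, 5275, 4094, 14609, 9910]
— Period 4 —
Births: 4094 × 0.464 = 1900
Group 2: 7152 × 0.98 = 7009
Group 3: 5275 × 0.979 = 5164
Group 4: 4094 × 0.978 = 4004
Group 5: 14609 × 0.943 = 13776
Net migration: Group 1 + 60 → 1960; Group 2 − 10 → 6999; Group 3 + 40 → 5204; Group 4 − 340 → 3664; Group 5 − 370 → 13406
→ [1960, 6999, 5204, 3664, 13406]
Total: 59600 → 31233; change = -28367; percentage change = -47.6%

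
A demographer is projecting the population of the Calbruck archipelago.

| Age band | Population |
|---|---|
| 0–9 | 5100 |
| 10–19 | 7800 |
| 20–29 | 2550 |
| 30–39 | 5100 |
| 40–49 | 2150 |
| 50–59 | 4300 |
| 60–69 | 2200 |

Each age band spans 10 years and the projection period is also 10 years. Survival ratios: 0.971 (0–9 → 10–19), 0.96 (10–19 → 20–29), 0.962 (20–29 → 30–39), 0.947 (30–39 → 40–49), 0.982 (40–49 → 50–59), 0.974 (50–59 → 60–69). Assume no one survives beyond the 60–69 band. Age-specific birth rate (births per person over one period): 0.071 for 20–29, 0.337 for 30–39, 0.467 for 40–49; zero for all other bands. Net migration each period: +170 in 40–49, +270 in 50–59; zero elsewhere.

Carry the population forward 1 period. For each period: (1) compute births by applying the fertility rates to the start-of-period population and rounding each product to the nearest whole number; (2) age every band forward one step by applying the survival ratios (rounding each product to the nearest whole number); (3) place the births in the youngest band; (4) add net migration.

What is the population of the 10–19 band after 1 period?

4952

[period 1]
Births: 2550 × 0.071 = 181, 5100 × 0.337 = 1719, 2150 × 0.467 = 1004 → total 2904
10–19: 5100 × 0.971 = 4952
20–29: 7800 × 0.96 = 7488
30–39: 2550 × 0.962 = 2453
40–49: 5100 × 0.947 = 4830
50–59: 2150 × 0.982 = 2111
60–69: 4300 × 0.974 = 4188
Net migration: 40–49 + 170 → 5000; 50–59 + 270 → 2381
Population now: 0–9=2904, 10–19=4952, 20–29=7488, 30–39=2453, 40–49=5000, 50–59=2381, 60–69=4188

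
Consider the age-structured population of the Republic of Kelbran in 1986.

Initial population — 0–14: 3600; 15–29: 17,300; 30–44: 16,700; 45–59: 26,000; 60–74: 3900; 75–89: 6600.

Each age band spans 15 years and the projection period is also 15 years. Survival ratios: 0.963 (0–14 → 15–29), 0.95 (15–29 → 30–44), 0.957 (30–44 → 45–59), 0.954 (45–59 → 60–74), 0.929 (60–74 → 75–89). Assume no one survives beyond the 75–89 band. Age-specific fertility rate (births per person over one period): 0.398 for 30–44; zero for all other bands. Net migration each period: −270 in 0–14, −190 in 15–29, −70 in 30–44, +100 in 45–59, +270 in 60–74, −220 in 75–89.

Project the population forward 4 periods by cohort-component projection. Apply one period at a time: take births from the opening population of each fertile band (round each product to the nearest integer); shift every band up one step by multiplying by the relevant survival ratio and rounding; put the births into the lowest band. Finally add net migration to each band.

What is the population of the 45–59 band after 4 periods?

Call the groups 1 to 6, youngest first.
Period 1:
Births: 16700 × 0.398 = 6647
Group 2: 3600 × 0.963 = 3467
Group 3: 17300 × 0.95 = 16435
Group 4: 16700 × 0.957 = 15982
Group 5: 26000 × 0.954 = 24804
Group 6: 3900 × 0.929 = 3623
Net migration: Group 1 − 270 → 6377; Group 2 − 190 → 3277; Group 3 − 70 → 16365; Group 4 + 100 → 16082; Group 5 + 270 → 25074; Group 6 − 220 → 3403
Giving 6377 / 3277 / 16365 / 16082 / 25074 / 3403.
Period 2:
Births: 16365 × 0.398 = 6513
Group 2: 6377 × 0.963 = 6141
Group 3: 3277 × 0.95 = 3113
Group 4: 16365 × 0.957 = 15661
Group 5: 16082 × 0.954 = 15342
Group 6: 25074 × 0.929 = 23294
Net migration: Group 1 − 270 → 6243; Group 2 − 190 → 5951; Group 3 − 70 → 3043; Group 4 + 100 → 15761; Group 5 + 270 → 15612; Group 6 − 220 → 23074
Giving 6243 / 5951 / 3043 / 15761 / 15612 / 23074.
Period 3:
Births: 3043 × 0.398 = 1211
Group 2: 6243 × 0.963 = 6012
Group 3: 5951 × 0.95 = 5653
Group 4: 3043 × 0.957 = 2912
Group 5: 15761 × 0.954 = 15036
Group 6: 15612 × 0.929 = 14504
Net migration: Group 1 − 270 → 941; Group 2 − 190 → 5822; Group 3 − 70 → 5583; Group 4 + 100 → 3012; Group 5 + 270 → 15306; Group 6 − 220 → 14284
Giving 941 / 5822 / 5583 / 3012 / 15306 / 14284.
Period 4:
Births: 5583 × 0.398 = 2222
Group 2: 941 × 0.963 = 906
Group 3: 5822 × 0.95 = 5531
Group 4: 5583 × 0.957 = 5343
Group 5: 3012 × 0.954 = 2873
Group 6: 15306 × 0.929 = 14219
Net migration: Group 1 − 270 → 1952; Group 2 − 190 → 716; Group 3 − 70 → 5461; Group 4 + 100 → 5443; Group 5 + 270 → 3143; Group 6 − 220 → 13999
Giving 1952 / 716 / 5461 / 5443 / 3143 / 13999.

5443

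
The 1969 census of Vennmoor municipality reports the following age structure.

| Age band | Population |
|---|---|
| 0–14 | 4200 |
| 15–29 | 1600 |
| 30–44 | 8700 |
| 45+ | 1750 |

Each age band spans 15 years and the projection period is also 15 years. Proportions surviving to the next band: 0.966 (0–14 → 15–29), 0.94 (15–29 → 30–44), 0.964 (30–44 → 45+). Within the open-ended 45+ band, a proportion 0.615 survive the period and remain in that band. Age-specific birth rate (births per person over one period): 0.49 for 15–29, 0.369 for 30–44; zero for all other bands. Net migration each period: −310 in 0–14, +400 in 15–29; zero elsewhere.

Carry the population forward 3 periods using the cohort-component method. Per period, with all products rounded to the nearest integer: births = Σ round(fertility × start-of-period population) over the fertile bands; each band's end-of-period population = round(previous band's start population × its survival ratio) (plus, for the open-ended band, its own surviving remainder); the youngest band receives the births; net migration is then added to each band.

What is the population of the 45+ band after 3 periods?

— Period 1 —
Births: 1600 × 0.49 = 784, 8700 × 0.369 = 3210 → total 3994
15–29: 4200 × 0.966 = 4057
30–44: 1600 × 0.94 = 1504
45+: 8700 × 0.964 + 1750 × 0.615 = 8387 + 1076 = 9463
Net migration: 0–14 − 310 → 3684; 15–29 + 400 → 4457
Population now: 0–14=3684, 15–29=4457, 30–44=1504, 45+=9463
— Period 2 —
Births: 4457 × 0.49 = 2184, 1504 × 0.369 = 555 → total 2739
15–29: 3684 × 0.966 = 3559
30–44: 4457 × 0.94 = 4190
45+: 1504 × 0.964 + 9463 × 0.615 = 1450 + 5820 = 7270
Net migration: 0–14 − 310 → 2429; 15–29 + 400 → 3959
Population now: 0–14=2429, 15–29=3959, 30–44=4190, 45+=7270
— Period 3 —
Births: 3959 × 0.49 = 1940, 4190 × 0.369 = 1546 → total 3486
15–29: 2429 × 0.966 = 2346
30–44: 3959 × 0.94 = 3721
45+: 4190 × 0.964 + 7270 × 0.615 = 4039 + 4471 = 8510
Net migration: 0–14 − 310 → 3176; 15–29 + 400 → 2746
Population now: 0–14=3176, 15–29=2746, 30–44=3721, 45+=8510

8510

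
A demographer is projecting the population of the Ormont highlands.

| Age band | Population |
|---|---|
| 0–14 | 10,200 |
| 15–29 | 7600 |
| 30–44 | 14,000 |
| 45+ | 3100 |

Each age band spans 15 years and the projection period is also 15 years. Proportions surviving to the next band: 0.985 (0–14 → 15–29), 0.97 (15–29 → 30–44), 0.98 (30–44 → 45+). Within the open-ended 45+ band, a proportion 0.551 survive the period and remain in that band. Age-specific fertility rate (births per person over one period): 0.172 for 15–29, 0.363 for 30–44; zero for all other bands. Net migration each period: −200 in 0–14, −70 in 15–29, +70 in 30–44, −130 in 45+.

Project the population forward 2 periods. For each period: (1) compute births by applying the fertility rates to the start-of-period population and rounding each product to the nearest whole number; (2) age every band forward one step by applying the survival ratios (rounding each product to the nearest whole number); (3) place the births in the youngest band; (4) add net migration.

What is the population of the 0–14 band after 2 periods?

4217

Let band 1 be 0–14 through band 4 = 45+.
After projecting period 1:
Births: 7600 × 0.172 = 1307 ; 14000 × 0.363 = 5082 → 6389
Band 2: 10200 × 0.985 = 10047
Band 3: 7600 × 0.97 = 7372
Band 4: 14000 × 0.98 + 3100 × 0.551 = 13720 + 1708 = 15428
Net migration: Band 1 − 200 → 6189; Band 2 − 70 → 9977; Band 3 + 70 → 7442; Band 4 − 130 → 15298
End of period: [6189, 9977, 7442, 15298]
After projecting period 2:
Births: 9977 × 0.172 = 1716 ; 7442 × 0.363 = 2701 → 4417
Band 2: 6189 × 0.985 = 6096
Band 3: 9977 × 0.97 = 9678
Band 4: 7442 × 0.98 + 15298 × 0.551 = 7293 + 8429 = 15722
Net migration: Band 1 − 200 → 4217; Band 2 − 70 → 6026; Band 3 + 70 → 9748; Band 4 − 130 → 15592
End of period: [4217, 6026, 9748, 15592]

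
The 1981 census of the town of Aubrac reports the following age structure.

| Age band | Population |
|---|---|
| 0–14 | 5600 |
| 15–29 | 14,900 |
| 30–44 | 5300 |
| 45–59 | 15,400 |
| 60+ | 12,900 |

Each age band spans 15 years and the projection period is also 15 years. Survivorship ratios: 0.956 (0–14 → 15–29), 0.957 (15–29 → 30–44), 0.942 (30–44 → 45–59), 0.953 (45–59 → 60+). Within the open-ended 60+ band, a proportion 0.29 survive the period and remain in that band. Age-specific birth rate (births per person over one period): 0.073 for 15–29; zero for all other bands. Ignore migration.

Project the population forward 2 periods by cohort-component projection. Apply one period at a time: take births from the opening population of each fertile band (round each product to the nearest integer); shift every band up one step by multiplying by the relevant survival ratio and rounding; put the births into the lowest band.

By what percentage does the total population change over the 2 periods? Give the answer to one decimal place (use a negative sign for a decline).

-44.4

Period 1:
Births: 14900 × 0.073 = 1088
15–29: 5600 × 0.956 = 5354
30–44: 14900 × 0.957 = 14259
45–59: 5300 × 0.942 = 4993
60+: 15400 × 0.953 + 12900 × 0.29 = 14676 + 3741 = 18417
Population now: 0–14=1088, 15–29=5354, 30–44=14259, 45–59=4993, 60+=18417
Period 2:
Births: 5354 × 0.073 = 391
15–29: 1088 × 0.956 = 1040
30–44: 5354 × 0.957 = 5124
45–59: 14259 × 0.942 = 13432
60+: 4993 × 0.953 + 18417 × 0.29 = 4758 + 5341 = 10099
Population now: 0–14=391, 15–29=1040, 30–44=5124, 45–59=13432, 60+=10099
Total: 54100 → 30086; change = -24014; percentage change = -44.4%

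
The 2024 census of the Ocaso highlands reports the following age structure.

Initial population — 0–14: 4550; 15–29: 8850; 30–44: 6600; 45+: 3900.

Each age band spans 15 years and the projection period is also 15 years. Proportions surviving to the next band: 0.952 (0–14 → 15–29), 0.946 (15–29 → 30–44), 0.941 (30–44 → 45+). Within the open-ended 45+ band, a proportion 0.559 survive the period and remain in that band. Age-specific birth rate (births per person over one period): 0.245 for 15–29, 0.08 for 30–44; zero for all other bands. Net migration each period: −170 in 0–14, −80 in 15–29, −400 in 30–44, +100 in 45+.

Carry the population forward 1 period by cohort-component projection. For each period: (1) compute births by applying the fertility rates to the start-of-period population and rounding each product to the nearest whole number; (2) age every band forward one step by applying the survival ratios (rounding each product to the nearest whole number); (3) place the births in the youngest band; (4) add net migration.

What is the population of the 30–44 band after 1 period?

After projecting period 1:
Births: 8850 * 0.245 = 2168, 6600 * 0.08 = 528 → total 2696
15–29: 4550 * 0.952 = 4332
30–44: 8850 * 0.946 = 8372
45+: 6600 * 0.941 + 3900 * 0.559 = 6211 + 2180 = 8391
Net migration: 0–14 − 170 → 2526; 15–29 − 80 → 4252; 30–44 − 400 → 7972; 45+ + 100 → 8491
Giving 2526 / 4252 / 7972 / 8491.

7972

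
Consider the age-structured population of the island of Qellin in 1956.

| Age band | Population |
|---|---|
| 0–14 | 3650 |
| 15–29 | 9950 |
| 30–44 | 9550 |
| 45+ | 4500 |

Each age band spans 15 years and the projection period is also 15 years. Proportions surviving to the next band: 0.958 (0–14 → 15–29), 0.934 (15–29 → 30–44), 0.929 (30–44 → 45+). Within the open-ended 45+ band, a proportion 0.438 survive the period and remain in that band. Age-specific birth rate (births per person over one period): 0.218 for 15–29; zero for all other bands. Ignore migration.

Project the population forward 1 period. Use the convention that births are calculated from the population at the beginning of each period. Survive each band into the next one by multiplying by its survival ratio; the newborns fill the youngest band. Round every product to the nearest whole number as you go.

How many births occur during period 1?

Call the groups 1 to 4, youngest first.
Period 1:
Births: 9950 * 0.218 = 2169
Group 2: 3650 * 0.958 = 3497
Group 3: 9950 * 0.934 = 9293
Group 4: 9550 * 0.929 + 4500 * 0.438 = 8872 + 1971 = 10843
→ [2169, 3497, 9293, 10843]

2169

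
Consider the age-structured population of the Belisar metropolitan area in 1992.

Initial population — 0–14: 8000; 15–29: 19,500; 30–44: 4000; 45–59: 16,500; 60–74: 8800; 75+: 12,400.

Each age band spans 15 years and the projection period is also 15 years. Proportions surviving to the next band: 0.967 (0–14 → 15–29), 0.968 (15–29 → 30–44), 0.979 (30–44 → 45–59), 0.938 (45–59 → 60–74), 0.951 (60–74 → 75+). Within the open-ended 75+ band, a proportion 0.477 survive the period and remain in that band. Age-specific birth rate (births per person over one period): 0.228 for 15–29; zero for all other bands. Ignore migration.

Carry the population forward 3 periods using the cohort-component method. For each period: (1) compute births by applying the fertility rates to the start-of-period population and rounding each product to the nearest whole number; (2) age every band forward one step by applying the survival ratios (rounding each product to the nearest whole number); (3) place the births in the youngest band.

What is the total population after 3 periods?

45276

Call the bands 1 to 6, youngest first.
Period 1:
Births: 19500 × 0.228 = 4446
Band 2: 8000 × 0.967 = 7736
Band 3: 19500 × 0.968 = 18876
Band 4: 4000 × 0.979 = 3916
Band 5: 16500 × 0.938 = 15477
Band 6: 8800 × 0.951 + 12400 × 0.477 = 8369 + 5915 = 14284
End of period: [4446, 7736, 18876, 3916, 15477, 14284]
Period 2:
Births: 7736 × 0.228 = 1764
Band 2: 4446 × 0.967 = 4299
Band 3: 7736 × 0.968 = 7488
Band 4: 18876 × 0.979 = 18480
Band 5: 3916 × 0.938 = 3673
Band 6: 15477 × 0.951 + 14284 × 0.477 = 14719 + 6813 = 21532
End of period: [1764, 4299, 7488, 18480, 3673, 21532]
Period 3:
Births: 4299 × 0.228 = 980
Band 2: 1764 × 0.967 = 1706
Band 3: 4299 × 0.968 = 4161
Band 4: 7488 × 0.979 = 7331
Band 5: 18480 × 0.938 = 17334
Band 6: 3673 × 0.951 + 21532 × 0.477 = 3493 + 10271 = 13764
End of period: [980, 1706, 4161, 7331, 17334, 13764]
Total after period 3: 980 + 1706 + 4161 + 7331 + 17334 + 13764 = 45276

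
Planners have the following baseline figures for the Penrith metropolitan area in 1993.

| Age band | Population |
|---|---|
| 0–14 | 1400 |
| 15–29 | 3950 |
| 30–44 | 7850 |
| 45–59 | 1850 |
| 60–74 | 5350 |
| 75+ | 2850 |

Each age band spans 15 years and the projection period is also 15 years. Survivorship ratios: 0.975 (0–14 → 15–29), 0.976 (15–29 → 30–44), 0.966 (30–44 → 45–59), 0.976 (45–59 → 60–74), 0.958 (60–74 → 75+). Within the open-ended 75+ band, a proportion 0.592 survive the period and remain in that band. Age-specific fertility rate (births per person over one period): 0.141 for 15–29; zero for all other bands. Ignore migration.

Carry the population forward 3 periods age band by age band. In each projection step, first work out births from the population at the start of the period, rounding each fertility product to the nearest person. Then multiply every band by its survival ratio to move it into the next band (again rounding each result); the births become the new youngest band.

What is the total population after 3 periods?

16218

— Period 1 —
Births: 3950 × 0.141 = 557
15–29: 1400 × 0.975 = 1365
30–44: 3950 × 0.976 = 3855
45–59: 7850 × 0.966 = 7583
60–74: 1850 × 0.976 = 1806
75+: 5350 × 0.958 + 2850 × 0.592 = 5125 + 1687 = 6812
End of period: [557, 1365, 3855, 7583, 1806, 6812]
— Period 2 —
Births: 1365 × 0.141 = 192
15–29: 557 × 0.975 = 543
30–44: 1365 × 0.976 = 1332
45–59: 3855 × 0.966 = 3724
60–74: 7583 × 0.976 = 7401
75+: 1806 × 0.958 + 6812 × 0.592 = 1730 + 4033 = 5763
End of period: [192, 543, 1332, 3724, 7401, 5763]
— Period 3 —
Births: 543 × 0.141 = 77
15–29: 192 × 0.975 = 187
30–44: 543 × 0.976 = 530
45–59: 1332 × 0.966 = 1287
60–74: 3724 × 0.976 = 3635
75+: 7401 × 0.958 + 5763 × 0.592 = 7090 + 3412 = 10502
End of period: [77, 187, 530, 1287, 3635, 10502]
Total after period 3: 77 + 187 + 530 + 1287 + 3635 + 10502 = 16218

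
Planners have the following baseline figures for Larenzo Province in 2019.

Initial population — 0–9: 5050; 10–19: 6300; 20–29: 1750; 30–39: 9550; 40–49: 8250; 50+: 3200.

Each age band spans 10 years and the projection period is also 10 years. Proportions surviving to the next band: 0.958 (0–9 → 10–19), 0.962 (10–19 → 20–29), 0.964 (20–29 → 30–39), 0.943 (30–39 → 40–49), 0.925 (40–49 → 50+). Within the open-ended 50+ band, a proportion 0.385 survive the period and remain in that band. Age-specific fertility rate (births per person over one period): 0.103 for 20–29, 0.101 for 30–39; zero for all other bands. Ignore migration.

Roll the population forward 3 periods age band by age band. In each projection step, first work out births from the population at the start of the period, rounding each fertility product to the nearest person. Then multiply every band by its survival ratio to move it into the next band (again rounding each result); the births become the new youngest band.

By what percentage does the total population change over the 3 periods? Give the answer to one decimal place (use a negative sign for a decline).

Let group 1 be 0–9 through group 6 = 50+.
[period 1]
Births: 1750 × 0.103 = 180, 9550 × 0.101 = 965 ⇒ total 1145
Group 2: 5050 × 0.958 = 4838
Group 3: 6300 × 0.962 = 6061
Group 4: 1750 × 0.964 = 1687
Group 5: 9550 × 0.943 = 9006
Group 6: 8250 × 0.925 + 3200 × 0.385 = 7631 + 1232 = 8863
→ [1145, 4838, 6061, 1687, 9006, 8863]
[period 2]
Births: 6061 × 0.103 = 624, 1687 × 0.101 = 170 ⇒ total 794
Group 2: 1145 × 0.958 = 1097
Group 3: 4838 × 0.962 = 4654
Group 4: 6061 × 0.964 = 5843
Group 5: 1687 × 0.943 = 1591
Group 6: 9006 × 0.925 + 8863 × 0.385 = 8331 + 3412 = 11743
→ [794, 1097, 4654, 5843, 1591, 11743]
[period 3]
Births: 4654 × 0.103 = 479, 5843 × 0.101 = 590 ⇒ total 1069
Group 2: 794 × 0.958 = 761
Group 3: 1097 × 0.962 = 1055
Group 4: 4654 × 0.964 = 4486
Group 5: 5843 × 0.943 = 5510
Group 6: 1591 × 0.925 + 11743 × 0.385 = 1472 + 4521 = 5993
→ [1069, 761, 1055, 4486, 5510, 5993]
Total: 34100 → 18874; change = -15226; percentage change = -44.7%

-44.7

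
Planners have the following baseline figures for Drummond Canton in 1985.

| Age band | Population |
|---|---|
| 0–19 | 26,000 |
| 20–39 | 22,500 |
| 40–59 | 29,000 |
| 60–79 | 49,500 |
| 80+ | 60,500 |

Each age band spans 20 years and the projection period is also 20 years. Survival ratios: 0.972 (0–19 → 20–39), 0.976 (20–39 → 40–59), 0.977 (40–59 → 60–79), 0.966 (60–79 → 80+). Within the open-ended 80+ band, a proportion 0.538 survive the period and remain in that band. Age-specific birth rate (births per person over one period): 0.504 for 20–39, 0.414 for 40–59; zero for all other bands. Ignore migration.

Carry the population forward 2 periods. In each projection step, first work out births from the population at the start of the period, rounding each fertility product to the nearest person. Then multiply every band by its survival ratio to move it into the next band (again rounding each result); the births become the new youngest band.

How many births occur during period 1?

23346

(Bands numbered youngest = 1 to oldest = 5.)
Period 1.
Births: 22500 × 0.504 = 11340 ; 29000 × 0.414 = 12006 → 23346
Band 2: 26000 × 0.972 = 25272
Band 3: 22500 × 0.976 = 21960
Band 4: 29000 × 0.977 = 28333
Band 5: 49500 × 0.966 + 60500 × 0.538 = 47817 + 32549 = 80366
Population now: 0–19=23346, 20–39=25272, 40–59=21960, 60–79=28333, 80+=80366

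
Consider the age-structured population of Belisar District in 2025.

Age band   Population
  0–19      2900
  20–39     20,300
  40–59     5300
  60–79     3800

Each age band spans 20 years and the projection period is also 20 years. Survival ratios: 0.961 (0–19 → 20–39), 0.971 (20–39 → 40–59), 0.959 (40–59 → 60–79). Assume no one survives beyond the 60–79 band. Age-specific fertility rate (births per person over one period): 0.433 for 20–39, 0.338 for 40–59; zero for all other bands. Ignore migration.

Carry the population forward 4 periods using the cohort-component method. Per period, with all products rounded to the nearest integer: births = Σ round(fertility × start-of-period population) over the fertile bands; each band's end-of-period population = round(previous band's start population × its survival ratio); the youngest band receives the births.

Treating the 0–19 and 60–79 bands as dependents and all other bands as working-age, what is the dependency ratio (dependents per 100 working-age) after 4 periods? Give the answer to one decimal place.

Numbering the groups 1..4 from youngest to oldest:
Period 1.
Births: 20300 × 0.433 = 8790  |  5300 × 0.338 = 1791 → total 10581
Group 2: 2900 × 0.961 = 2787
Group 3: 20300 × 0.971 = 19711
Group 4: 5300 × 0.959 = 5083
End of period: [10581, 2787, 19711, 5083]
Period 2.
Births: 2787 × 0.433 = 1207  |  19711 × 0.338 = 6662 → total 7869
Group 2: 10581 × 0.961 = 10168
Group 3: 2787 × 0.971 = 2706
Group 4: 19711 × 0.959 = 18903
End of period: [7869, 10168, 2706, 18903]
Period 3.
Births: 10168 × 0.433 = 4403  |  2706 × 0.338 = 915 → total 5318
Group 2: 7869 × 0.961 = 7562
Group 3: 10168 × 0.971 = 9873
Group 4: 2706 × 0.959 = 2595
End of period: [5318, 7562, 9873, 2595]
Period 4.
Births: 7562 × 0.433 = 3274  |  9873 × 0.338 = 3337 → total 6611
Group 2: 5318 × 0.961 = 5111
Group 3: 7562 × 0.971 = 7343
Group 4: 9873 × 0.959 = 9468
End of period: [6611, 5111, 7343, 9468]
Dependents (band 0–19 + band 60–79) = 6611 + 9468 = 16079; working-age = 12454; ratio = 16079/12454 × 100 = 129.1

129.1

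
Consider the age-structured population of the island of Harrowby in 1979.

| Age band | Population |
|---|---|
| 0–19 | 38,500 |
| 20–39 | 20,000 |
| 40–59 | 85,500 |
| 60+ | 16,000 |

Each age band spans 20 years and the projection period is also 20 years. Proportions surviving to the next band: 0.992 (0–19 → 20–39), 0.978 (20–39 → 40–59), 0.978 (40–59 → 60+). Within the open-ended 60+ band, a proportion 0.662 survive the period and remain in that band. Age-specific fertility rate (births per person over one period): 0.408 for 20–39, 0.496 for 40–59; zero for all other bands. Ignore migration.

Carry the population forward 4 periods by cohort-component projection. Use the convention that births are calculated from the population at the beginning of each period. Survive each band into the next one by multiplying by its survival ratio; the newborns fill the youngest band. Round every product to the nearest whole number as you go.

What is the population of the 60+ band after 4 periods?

107879

— Period 1 —
Births: 20000 × 0.408 = 8160, 85500 × 0.496 = 42408 ⇒ total 50568
20–39: 38500 × 0.992 = 38192
40–59: 20000 × 0.978 = 19560
60+: 85500 × 0.978 + 16000 × 0.662 = 83619 + 10592 = 94211
Giving 50568 / 38192 / 19560 / 94211.
— Period 2 —
Births: 38192 × 0.408 = 15582, 19560 × 0.496 = 9702 ⇒ total 25284
20–39: 50568 × 0.992 = 50163
40–59: 38192 × 0.978 = 37352
60+: 19560 × 0.978 + 94211 × 0.662 = 19130 + 62368 = 81498
Giving 25284 / 50163 / 37352 / 81498.
— Period 3 —
Births: 50163 × 0.408 = 20467, 37352 × 0.496 = 18527 ⇒ total 38994
20–39: 25284 × 0.992 = 25082
40–59: 50163 × 0.978 = 49059
60+: 37352 × 0.978 + 81498 × 0.662 = 36530 + 53952 = 90482
Giving 38994 / 25082 / 49059 / 90482.
— Period 4 —
Births: 25082 × 0.408 = 10233, 49059 × 0.496 = 24333 ⇒ total 34566
20–39: 38994 × 0.992 = 38682
40–59: 25082 × 0.978 = 24530
60+: 49059 × 0.978 + 90482 × 0.662 = 47980 + 59899 = 107879
Giving 34566 / 38682 / 24530 / 107879.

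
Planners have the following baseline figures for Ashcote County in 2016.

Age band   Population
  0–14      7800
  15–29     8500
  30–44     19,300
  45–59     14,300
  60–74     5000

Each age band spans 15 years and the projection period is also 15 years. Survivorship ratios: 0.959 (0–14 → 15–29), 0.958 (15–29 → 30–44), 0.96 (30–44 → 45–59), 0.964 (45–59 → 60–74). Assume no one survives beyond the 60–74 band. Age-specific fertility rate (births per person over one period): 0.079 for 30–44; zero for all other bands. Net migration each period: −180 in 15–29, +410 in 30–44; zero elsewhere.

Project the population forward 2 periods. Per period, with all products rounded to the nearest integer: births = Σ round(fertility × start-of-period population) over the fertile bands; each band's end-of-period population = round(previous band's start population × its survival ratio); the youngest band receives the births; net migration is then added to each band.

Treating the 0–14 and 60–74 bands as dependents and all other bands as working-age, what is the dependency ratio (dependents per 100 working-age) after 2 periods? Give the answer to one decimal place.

Numbering the bands 1..5 from youngest to oldest:
[period 1]
Births: 19300 × 0.079 = 1525
Band 2: 7800 × 0.959 = 7480
Band 3: 8500 × 0.958 = 8143
Band 4: 19300 × 0.96 = 18528
Band 5: 14300 × 0.964 = 13785
Net migration: Band 2 − 180 → 7300; Band 3 + 410 → 8553
→ [1525, 7300, 8553, 18528, 13785]
[period 2]
Births: 8553 × 0.079 = 676
Band 2: 1525 × 0.959 = 1462
Band 3: 7300 × 0.958 = 6993
Band 4: 8553 × 0.96 = 8211
Band 5: 18528 × 0.964 = 17861
Net migration: Band 2 − 180 → 1282; Band 3 + 410 → 7403
→ [676, 1282, 7403, 8211, 17861]
Dependents (band 0–14 + band 60–74) = 676 + 17861 = 18537; working-age = 16896; ratio = 18537/16896 × 100 = 109.7

109.7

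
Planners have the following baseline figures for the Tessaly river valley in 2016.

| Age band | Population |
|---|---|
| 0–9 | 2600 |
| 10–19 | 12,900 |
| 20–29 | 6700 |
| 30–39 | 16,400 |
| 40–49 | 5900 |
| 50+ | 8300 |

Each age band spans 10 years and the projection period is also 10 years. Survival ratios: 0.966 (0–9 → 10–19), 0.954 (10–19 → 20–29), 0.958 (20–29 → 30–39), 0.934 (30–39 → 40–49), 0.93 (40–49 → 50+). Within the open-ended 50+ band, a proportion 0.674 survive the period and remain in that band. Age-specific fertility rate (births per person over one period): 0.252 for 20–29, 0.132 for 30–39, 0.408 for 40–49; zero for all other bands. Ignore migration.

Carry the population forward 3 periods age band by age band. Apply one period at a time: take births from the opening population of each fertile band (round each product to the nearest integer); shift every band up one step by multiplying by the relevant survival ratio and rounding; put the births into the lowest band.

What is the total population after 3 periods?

53744

Call the groups 1 to 6, youngest first.
After projecting period 1:
Births: 6700 * 0.252 = 1688 ; 16400 * 0.132 = 2165 ; 5900 * 0.408 = 2407 ⇒ total 6260
Group 2: 2600 * 0.966 = 2512
Group 3: 12900 * 0.954 = 12307
Group 4: 6700 * 0.958 = 6419
Group 5: 16400 * 0.934 = 15318
Group 6: 5900 * 0.93 + 8300 * 0.674 = 5487 + 5594 = 11081
End of period: [6260, 2512, 12307, 6419, 15318, 11081]
After projecting period 2:
Births: 12307 * 0.252 = 3101 ; 6419 * 0.132 = 847 ; 15318 * 0.408 = 6250 ⇒ total 10198
Group 2: 6260 * 0.966 = 6047
Group 3: 2512 * 0.954 = 2396
Group 4: 12307 * 0.958 = 11790
Group 5: 6419 * 0.934 = 5995
Group 6: 15318 * 0.93 + 11081 * 0.674 = 14246 + 7469 = 21715
End of period: [10198, 6047, 2396, 11790, 5995, 21715]
After projecting period 3:
Births: 2396 * 0.252 = 604 ; 11790 * 0.132 = 1556 ; 5995 * 0.408 = 2446 ⇒ total 4606
Group 2: 10198 * 0.966 = 9851
Group 3: 6047 * 0.954 = 5769
Group 4: 2396 * 0.958 = 2295
Group 5: 11790 * 0.934 = 11012
Group 6: 5995 * 0.93 + 21715 * 0.674 = 5575 + 14636 = 20211
End of period: [4606, 9851, 5769, 2295, 11012, 20211]
Total after period 3: 4606 + 9851 + 5769 + 2295 + 11012 + 20211 = 53744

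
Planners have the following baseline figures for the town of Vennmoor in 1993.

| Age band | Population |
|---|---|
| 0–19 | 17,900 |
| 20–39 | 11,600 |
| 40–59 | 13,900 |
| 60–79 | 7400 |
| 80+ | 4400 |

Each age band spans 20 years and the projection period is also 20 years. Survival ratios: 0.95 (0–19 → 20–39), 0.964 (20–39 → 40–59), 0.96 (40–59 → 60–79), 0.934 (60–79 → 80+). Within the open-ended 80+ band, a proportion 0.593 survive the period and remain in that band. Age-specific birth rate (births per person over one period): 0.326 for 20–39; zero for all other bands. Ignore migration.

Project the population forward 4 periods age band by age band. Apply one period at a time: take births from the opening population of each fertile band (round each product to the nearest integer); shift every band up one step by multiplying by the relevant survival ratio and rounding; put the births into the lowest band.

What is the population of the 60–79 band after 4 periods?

3325

Numbering the groups 1..5 from youngest to oldest:
After projecting period 1:
Births: 11600 × 0.326 = 3782
Group 2: 17900 × 0.95 = 17005
Group 3: 11600 × 0.964 = 11182
Group 4: 13900 × 0.96 = 13344
Group 5: 7400 × 0.934 + 4400 × 0.593 = 6912 + 2609 = 9521
Giving 3782 / 17005 / 11182 / 13344 / 9521.
After projecting period 2:
Births: 17005 × 0.326 = 5544
Group 2: 3782 × 0.95 = 3593
Group 3: 17005 × 0.964 = 16393
Group 4: 11182 × 0.96 = 10735
Group 5: 13344 × 0.934 + 9521 × 0.593 = 12463 + 5646 = 18109
Giving 5544 / 3593 / 16393 / 10735 / 18109.
After projecting period 3:
Births: 3593 × 0.326 = 1171
Group 2: 5544 × 0.95 = 5267
Group 3: 3593 × 0.964 = 3464
Group 4: 16393 × 0.96 = 15737
Group 5: 10735 × 0.934 + 18109 × 0.593 = 10026 + 10739 = 20765
Giving 1171 / 5267 / 3464 / 15737 / 20765.
After projecting period 4:
Births: 5267 × 0.326 = 1717
Group 2: 1171 × 0.95 = 1112
Group 3: 5267 × 0.964 = 5077
Group 4: 3464 × 0.96 = 3325
Group 5: 15737 × 0.934 + 20765 × 0.593 = 14698 + 12314 = 27012
Giving 1717 / 1112 / 5077 / 3325 / 27012.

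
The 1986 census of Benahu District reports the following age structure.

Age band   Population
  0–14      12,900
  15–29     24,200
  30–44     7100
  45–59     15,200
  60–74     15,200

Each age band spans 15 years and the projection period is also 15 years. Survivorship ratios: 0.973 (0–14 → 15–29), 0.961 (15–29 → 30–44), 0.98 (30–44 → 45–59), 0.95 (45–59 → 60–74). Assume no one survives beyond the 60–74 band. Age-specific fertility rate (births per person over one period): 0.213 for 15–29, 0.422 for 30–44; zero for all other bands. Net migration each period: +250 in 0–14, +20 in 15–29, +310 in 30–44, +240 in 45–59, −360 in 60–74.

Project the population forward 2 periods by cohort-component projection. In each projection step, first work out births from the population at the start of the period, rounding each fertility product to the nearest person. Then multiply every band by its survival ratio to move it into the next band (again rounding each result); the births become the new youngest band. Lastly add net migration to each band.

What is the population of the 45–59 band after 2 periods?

Period 1.
Births: 24200 × 0.213 = 5155  |  7100 × 0.422 = 2996 → total 8151
15–29: 12900 × 0.973 = 12552
30–44: 24200 × 0.961 = 23256
45–59: 7100 × 0.98 = 6958
60–74: 15200 × 0.95 = 14440
Net migration: 0–14 + 250 → 8401; 15–29 + 20 → 12572; 30–44 + 310 → 23566; 45–59 + 240 → 7198; 60–74 − 360 → 14080
End of period: [8401, 12572, 23566, 7198, 14080]
Period 2.
Births: 12572 × 0.213 = 2678  |  23566 × 0.422 = 9945 → total 12623
15–29: 8401 × 0.973 = 8174
30–44: 12572 × 0.961 = 12082
45–59: 23566 × 0.98 = 23095
60–74: 7198 × 0.95 = 6838
Net migration: 0–14 + 250 → 12873; 15–29 + 20 → 8194; 30–44 + 310 → 12392; 45–59 + 240 → 23335; 60–74 − 360 → 6478
End of period: [12873, 8194, 12392, 23335, 6478]

23335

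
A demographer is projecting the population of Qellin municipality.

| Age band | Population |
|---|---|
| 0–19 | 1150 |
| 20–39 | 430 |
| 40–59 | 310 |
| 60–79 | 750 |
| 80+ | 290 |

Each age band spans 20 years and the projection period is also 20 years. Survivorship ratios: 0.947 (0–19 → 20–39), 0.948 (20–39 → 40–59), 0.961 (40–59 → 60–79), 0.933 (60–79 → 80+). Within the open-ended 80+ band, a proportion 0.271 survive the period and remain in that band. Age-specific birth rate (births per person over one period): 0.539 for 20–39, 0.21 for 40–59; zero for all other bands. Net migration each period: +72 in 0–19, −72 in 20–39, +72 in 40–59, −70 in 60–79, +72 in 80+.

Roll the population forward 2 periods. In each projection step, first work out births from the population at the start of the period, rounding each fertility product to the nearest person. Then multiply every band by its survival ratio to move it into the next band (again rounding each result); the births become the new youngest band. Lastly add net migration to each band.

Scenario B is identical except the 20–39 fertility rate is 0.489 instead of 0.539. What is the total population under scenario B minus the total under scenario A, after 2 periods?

(Bands numbered youngest = 1 to oldest = 5.)
After projecting period 1:
Births: 430 × 0.539 = 232  |  310 × 0.21 = 65 → total 297
Band 2: 1150 × 0.947 = 1089
Band 3: 430 × 0.948 = 408
Band 4: 310 × 0.961 = 298
Band 5: 750 × 0.933 + 290 × 0.271 = 700 + 79 = 779
Net migration: Band 1 + 72 → 369; Band 2 − 72 → 1017; Band 3 + 72 → 480; Band 4 − 70 → 228; Band 5 + 72 → 851
End of period: [369, 1017, 480, 228, 851]
After projecting period 2:
Births: 1017 × 0.539 = 548  |  480 × 0.21 = 101 → total 649
Band 2: 369 × 0.947 = 349
Band 3: 1017 × 0.948 = 964
Band 4: 480 × 0.961 = 461
Band 5: 228 × 0.933 + 851 × 0.271 = 213 + 231 = 444
Net migration: Band 1 + 72 → 721; Band 2 − 72 → 277; Band 3 + 72 → 1036; Band 4 − 70 → 391; Band 5 + 72 → 516
End of period: [721, 277, 1036, 391, 516]
Scenario A total after 2 periods: 2941
Scenario B projection —
After projecting period 1:
Births: 430 × 0.489 = 210  |  310 × 0.21 = 65 → total 275
Band 2: 1150 × 0.947 = 1089
Band 3: 430 × 0.948 = 408
Band 4: 310 × 0.961 = 298
Band 5: 750 × 0.933 + 290 × 0.271 = 700 + 79 = 779
Net migration: Band 1 + 72 → 347; Band 2 − 72 → 1017; Band 3 + 72 → 480; Band 4 − 70 → 228; Band 5 + 72 → 851
End of period: [347, 1017, 480, 228, 851]
After projecting period 2:
Births: 1017 × 0.489 = 497  |  480 × 0.21 = 101 → total 598
Band 2: 347 × 0.947 = 329
Band 3: 1017 × 0.948 = 964
Band 4: 480 × 0.961 = 461
Band 5: 228 × 0.933 + 851 × 0.271 = 213 + 231 = 444
Net migration: Band 1 + 72 → 670; Band 2 − 72 → 257; Band 3 + 72 → 1036; Band 4 − 70 → 391; Band 5 + 72 → 516
End of period: [670, 257, 1036, 391, 516]
Scenario B total after 2 periods: 2870
Difference B − A = 2870 − 2941 = -71

-71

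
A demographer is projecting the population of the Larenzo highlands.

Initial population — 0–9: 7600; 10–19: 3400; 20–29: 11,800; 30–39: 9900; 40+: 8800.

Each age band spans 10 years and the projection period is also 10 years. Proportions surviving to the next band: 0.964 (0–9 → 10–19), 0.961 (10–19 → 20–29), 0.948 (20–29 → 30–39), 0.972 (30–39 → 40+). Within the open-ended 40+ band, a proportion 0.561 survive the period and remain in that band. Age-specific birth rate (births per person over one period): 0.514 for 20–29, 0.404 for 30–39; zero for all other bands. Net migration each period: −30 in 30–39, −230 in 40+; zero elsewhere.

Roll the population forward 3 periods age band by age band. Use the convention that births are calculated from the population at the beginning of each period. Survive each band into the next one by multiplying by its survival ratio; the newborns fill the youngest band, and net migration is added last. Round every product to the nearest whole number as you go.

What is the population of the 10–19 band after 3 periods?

5963

Numbering the bands 1..5 from youngest to oldest:
Period 1:
Births: 11800 × 0.514 = 6065 ; 9900 × 0.404 = 4000 → 10065
Band 2: 7600 × 0.964 = 7326
Band 3: 3400 × 0.961 = 3267
Band 4: 11800 × 0.948 = 11186
Band 5: 9900 × 0.972 + 8800 × 0.561 = 9623 + 4937 = 14560
Net migration: Band 4 − 30 → 11156; Band 5 − 230 → 14330
→ [10065, 7326, 3267, 11156, 14330]
Period 2:
Births: 3267 × 0.514 = 1679 ; 11156 × 0.404 = 4507 → 6186
Band 2: 10065 × 0.964 = 9703
Band 3: 7326 × 0.961 = 7040
Band 4: 3267 × 0.948 = 3097
Band 5: 11156 × 0.972 + 14330 × 0.561 = 10844 + 8039 = 18883
Net migration: Band 4 − 30 → 3067; Band 5 − 230 → 18653
→ [6186, 9703, 7040, 3067, 18653]
Period 3:
Births: 7040 × 0.514 = 3619 ; 3067 × 0.404 = 1239 → 4858
Band 2: 6186 × 0.964 = 5963
Band 3: 9703 × 0.961 = 9325
Band 4: 7040 × 0.948 = 6674
Band 5: 3067 × 0.972 + 18653 × 0.561 = 2981 + 10464 = 13445
Net migration: Band 4 − 30 → 6644; Band 5 − 230 → 13215
→ [4858, 5963, 9325, 6644, 13215]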